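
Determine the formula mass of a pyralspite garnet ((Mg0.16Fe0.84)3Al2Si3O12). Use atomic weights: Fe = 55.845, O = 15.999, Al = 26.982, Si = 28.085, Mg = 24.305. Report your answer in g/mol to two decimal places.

482.60 g/mol

The formula mass is the sum 0.48*24.305 + 2.52*55.845 + 2*26.982 + 3*28.085 + 12*15.999.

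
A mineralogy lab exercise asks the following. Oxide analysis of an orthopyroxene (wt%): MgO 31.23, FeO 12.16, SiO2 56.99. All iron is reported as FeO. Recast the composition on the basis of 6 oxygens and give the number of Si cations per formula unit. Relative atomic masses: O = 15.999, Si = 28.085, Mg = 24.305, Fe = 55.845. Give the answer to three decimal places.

31.23 wt% MgO ÷ 40.304 g/mol = 0.77486 mol, giving 0.77486 Mg and 0.77486 O.
12.16 wt% FeO ÷ 71.844 g/mol = 0.16926 mol, giving 0.16926 Fe and 0.16926 O.
56.99 wt% SiO2 ÷ 60.083 g/mol = 0.94852 mol, giving 0.94852 Si and 1.89704 O.
Oxygen sums to 2.84116; scaling by 6/2.84116 = 2.11181 puts the formula on 6 O.
Si: 0.94852 × 2.11181 = 2.003 atoms per formula unit.

2.003 Si apfu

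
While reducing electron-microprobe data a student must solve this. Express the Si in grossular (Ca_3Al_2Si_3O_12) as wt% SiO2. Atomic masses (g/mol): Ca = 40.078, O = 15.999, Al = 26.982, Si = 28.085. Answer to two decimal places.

M(Ca_3Al_2Si_3O_12) = 450.441 g/mol; M(SiO2) = 60.083 g/mol.
Moles SiO2 per formula unit = 3 Si ÷ 1 = 3.0000.
SiO2 fraction = (3.0000 × 60.083) / 450.441 = 180.249/450.441 = 0.4002.

40.02 wt%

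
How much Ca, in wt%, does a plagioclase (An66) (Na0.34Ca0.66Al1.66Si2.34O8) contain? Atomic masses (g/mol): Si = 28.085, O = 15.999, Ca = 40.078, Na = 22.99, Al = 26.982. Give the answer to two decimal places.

9.70 wt%

Molar mass of Na0.34Ca0.66Al1.66Si2.34O8: 0.34*22.99 + 0.66*40.078 + 1.66*26.982 + 2.34*28.085 + 8*15.999 = 272.769 g/mol.
Mass of Ca per formula unit: 0.66 × 40.078 = 26.451 g.
Weight fraction Ca = 26.451 / 272.769 = 0.0970.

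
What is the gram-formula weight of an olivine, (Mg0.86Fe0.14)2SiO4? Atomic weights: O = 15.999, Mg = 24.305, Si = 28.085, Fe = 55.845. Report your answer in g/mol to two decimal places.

149.52 g/mol

M = 1.72×24.305 + 0.28×55.845 + 1×28.085 + 4×15.999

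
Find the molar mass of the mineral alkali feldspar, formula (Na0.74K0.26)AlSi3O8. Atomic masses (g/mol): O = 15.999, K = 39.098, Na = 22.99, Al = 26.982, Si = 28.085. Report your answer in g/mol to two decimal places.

266.41 g/mol

The formula mass is the sum 0.74*22.99 + 0.26*39.098 + 1*26.982 + 3*28.085 + 8*15.999.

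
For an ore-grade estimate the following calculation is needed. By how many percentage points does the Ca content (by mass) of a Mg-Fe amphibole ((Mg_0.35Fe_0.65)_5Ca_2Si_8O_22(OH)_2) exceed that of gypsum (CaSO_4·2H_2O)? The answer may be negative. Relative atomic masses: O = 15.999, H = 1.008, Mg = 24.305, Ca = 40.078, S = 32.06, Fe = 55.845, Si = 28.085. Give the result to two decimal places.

-14.52 percentage points

Ca in (Mg_0.35Fe_0.65)_5Ca_2Si_8O_22(OH)_2: molar mass 914.858 g/mol; 2×40.078 = 80.156 g → 8.76 wt%.
Ca in CaSO_4·2H_2O: molar mass 172.164 g/mol; 1×40.078 = 40.078 g → 23.28 wt%.
Difference = 8.76 − 23.28 = -14.52 percentage points.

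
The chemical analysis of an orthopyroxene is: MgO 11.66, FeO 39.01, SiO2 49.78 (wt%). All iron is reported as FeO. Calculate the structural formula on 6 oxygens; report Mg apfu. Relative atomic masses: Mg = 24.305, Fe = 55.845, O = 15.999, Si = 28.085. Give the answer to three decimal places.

0.697 Mg apfu

MgO: 11.66/40.304 = 0.28930 mol → 0.28930 mol Mg, 0.28930 mol O.
FeO: 39.01/71.844 = 0.54298 mol → 0.54298 mol Fe, 0.54298 mol O.
SiO2: 49.78/60.083 = 0.82852 mol → 0.82852 mol Si, 1.65704 mol O.
Total oxygen = 2.48932 mol. Normalization factor = 6/2.48932 = 2.41030.
Mg per 6 O = 0.28930 × 2.41030 = 0.697.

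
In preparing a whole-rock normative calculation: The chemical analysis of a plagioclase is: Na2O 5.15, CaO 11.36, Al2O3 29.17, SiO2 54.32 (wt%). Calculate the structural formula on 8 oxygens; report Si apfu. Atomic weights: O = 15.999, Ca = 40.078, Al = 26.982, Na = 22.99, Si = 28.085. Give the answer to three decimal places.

Na2O: 5.15/61.979 = 0.08309 mol → 0.16618 mol Na, 0.08309 mol O.
CaO: 11.36/56.077 = 0.20258 mol → 0.20258 mol Ca, 0.20258 mol O.
Al2O3: 29.17/101.961 = 0.28609 mol → 0.57218 mol Al, 0.85827 mol O.
SiO2: 54.32/60.083 = 0.90408 mol → 0.90408 mol Si, 1.80816 mol O.
Total oxygen = 2.95210 mol. Normalization factor = 8/2.95210 = 2.70994.
Si per 8 O = 0.90408 × 2.70994 = 2.450.

2.450 Si apfu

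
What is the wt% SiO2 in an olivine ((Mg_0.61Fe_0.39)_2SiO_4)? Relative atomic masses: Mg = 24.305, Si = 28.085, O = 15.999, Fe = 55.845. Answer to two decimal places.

36.35 wt%

Molar mass of (Mg_0.61Fe_0.39)_2SiO_4 = 1.22*24.305 + 0.78*55.845 + 1*28.085 + 4*15.999 = 165.292 g/mol.
Each formula unit contains 1 Si, equivalent to 1/1 = 1.0000 mol SiO2.
M(SiO2) = 1×28.085 + 2×15.999 = 60.083 g/mol.
Mass of SiO2 per formula unit = 1.0000 × 60.083 = 60.083 g.
SiO2 wt% = 60.083 / 165.292 × 100 = 36.35%.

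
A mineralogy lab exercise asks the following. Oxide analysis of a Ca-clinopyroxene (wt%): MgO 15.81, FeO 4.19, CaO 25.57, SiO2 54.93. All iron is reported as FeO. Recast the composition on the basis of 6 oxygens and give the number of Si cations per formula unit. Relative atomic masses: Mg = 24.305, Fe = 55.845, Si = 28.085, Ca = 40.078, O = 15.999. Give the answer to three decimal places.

2.006 Si apfu

MgO: 15.81/40.304 = 0.39227 mol → 0.39227 mol Mg, 0.39227 mol O.
FeO: 4.19/71.844 = 0.05832 mol → 0.05832 mol Fe, 0.05832 mol O.
CaO: 25.57/56.077 = 0.45598 mol → 0.45598 mol Ca, 0.45598 mol O.
SiO2: 54.93/60.083 = 0.91424 mol → 0.91424 mol Si, 1.82848 mol O.
Total oxygen = 2.73505 mol. Normalization factor = 6/2.73505 = 2.19374.
Si per 6 O = 0.91424 × 2.19374 = 2.006.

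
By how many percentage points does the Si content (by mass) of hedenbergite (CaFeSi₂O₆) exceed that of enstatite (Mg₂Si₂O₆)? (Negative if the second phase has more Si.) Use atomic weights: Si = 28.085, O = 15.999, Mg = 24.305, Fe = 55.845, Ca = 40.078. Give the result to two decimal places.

-5.34 percentage points

Si in CaFeSi₂O₆: molar mass 248.087 g/mol; 2×28.085 = 56.170 g → 22.64 wt%.
Si in Mg₂Si₂O₆: molar mass 200.774 g/mol; 2×28.085 = 56.170 g → 27.98 wt%.
Difference = 22.64 − 27.98 = -5.34 percentage points.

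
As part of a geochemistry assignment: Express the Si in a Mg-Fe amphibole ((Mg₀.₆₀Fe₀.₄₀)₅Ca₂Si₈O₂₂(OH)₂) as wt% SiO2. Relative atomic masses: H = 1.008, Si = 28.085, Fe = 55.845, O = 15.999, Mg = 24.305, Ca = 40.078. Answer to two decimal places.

Formula mass = 875.433 g/mol.
8 Si → 8.0000 mol SiO2 per formula unit; M(SiO2) = 60.083, so SiO2 mass = 480.664 g.
480.664/875.433 × 100 = 54.91 wt%.

54.91 wt%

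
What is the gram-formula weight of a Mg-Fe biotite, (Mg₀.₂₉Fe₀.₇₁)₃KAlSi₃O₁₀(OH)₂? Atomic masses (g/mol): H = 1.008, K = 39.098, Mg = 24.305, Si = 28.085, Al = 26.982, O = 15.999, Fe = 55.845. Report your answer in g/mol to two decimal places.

The formula mass is the sum 0.87*24.305 + 2.13*55.845 + 1*39.098 + 1*26.982 + 3*28.085 + 12*15.999 + 2*1.008.

484.43 g/mol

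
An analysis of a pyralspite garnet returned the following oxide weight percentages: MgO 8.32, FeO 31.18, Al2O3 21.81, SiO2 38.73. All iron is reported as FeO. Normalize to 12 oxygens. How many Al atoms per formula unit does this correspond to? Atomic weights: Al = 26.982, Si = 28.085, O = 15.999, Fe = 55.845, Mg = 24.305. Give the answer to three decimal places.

1.997 Al apfu

8.32 wt% MgO ÷ 40.304 g/mol = 0.20643 mol, giving 0.20643 Mg and 0.20643 O.
31.18 wt% FeO ÷ 71.844 g/mol = 0.43400 mol, giving 0.43400 Fe and 0.43400 O.
21.81 wt% Al2O3 ÷ 101.961 g/mol = 0.21391 mol, giving 0.42782 Al and 0.64173 O.
38.73 wt% SiO2 ÷ 60.083 g/mol = 0.64461 mol, giving 0.64461 Si and 1.28922 O.
Oxygen sums to 2.57138; scaling by 12/2.57138 = 4.66675 puts the formula on 12 O.
Al: 0.42782 × 4.66675 = 1.997 atoms per formula unit.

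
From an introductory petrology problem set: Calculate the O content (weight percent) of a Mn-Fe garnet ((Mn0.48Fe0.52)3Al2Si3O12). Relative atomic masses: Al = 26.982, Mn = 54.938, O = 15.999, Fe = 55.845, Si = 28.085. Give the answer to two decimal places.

38.67 weight percent

Formula mass = 1.44*54.938 + 1.56*55.845 + 2*26.982 + 3*28.085 + 12*15.999 = 496.436 g/mol, of which 191.988 g is O.
So O makes up 191.988/496.436 = 0.3867 of the mass, i.e. 38.67%.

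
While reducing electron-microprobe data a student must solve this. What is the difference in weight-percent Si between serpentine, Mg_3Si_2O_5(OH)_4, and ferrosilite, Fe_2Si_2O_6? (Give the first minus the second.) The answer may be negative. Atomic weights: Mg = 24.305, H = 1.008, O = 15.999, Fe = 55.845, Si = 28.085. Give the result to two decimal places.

-1.02 percentage points

M(Mg_3Si_2O_5(OH)_4) = 277.108 g/mol, so wt% Si = 56.170/277.108 × 100 = 20.27%.
M(Fe_2Si_2O_6) = 263.854 g/mol, so wt% Si = 56.170/263.854 × 100 = 21.29%.
20.27 − 21.29 = -1.02 pp.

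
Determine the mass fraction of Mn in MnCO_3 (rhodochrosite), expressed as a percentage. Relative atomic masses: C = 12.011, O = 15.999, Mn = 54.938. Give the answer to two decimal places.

47.79 wt%

Formula mass = 1·54.938 + 1·12.011 + 3·15.999 = 114.946 g/mol, of which 54.938 g is Mn.
So Mn makes up 54.938/114.946 = 0.4779 of the mass, i.e. 47.79%.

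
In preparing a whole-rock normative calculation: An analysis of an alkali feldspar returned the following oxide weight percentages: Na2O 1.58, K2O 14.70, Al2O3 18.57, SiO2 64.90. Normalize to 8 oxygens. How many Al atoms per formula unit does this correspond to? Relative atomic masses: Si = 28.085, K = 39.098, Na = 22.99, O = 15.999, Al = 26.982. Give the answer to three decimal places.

1.009 Al apfu

1.58 wt% Na2O ÷ 61.979 g/mol = 0.02549 mol, giving 0.05098 Na and 0.02549 O.
14.70 wt% K2O ÷ 94.195 g/mol = 0.15606 mol, giving 0.31212 K and 0.15606 O.
18.57 wt% Al2O3 ÷ 101.961 g/mol = 0.18213 mol, giving 0.36426 Al and 0.54639 O.
64.90 wt% SiO2 ÷ 60.083 g/mol = 1.08017 mol, giving 1.08017 Si and 2.16034 O.
Oxygen sums to 2.88828; scaling by 8/2.88828 = 2.76981 puts the formula on 8 O.
Al: 0.36426 × 2.76981 = 1.009 atoms per formula unit.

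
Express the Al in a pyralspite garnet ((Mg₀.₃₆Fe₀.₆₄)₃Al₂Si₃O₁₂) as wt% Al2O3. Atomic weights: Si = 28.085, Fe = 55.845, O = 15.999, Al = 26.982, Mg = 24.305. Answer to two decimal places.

M((Mg₀.₃₆Fe₀.₆₄)₃Al₂Si₃O₁₂) = 463.679 g/mol; M(Al2O3) = 101.961 g/mol.
Moles Al2O3 per formula unit = 2 Al ÷ 2 = 1.0000.
Al2O3 fraction = (1.0000 × 101.961) / 463.679 = 101.961/463.679 = 0.2199.

21.99 wt%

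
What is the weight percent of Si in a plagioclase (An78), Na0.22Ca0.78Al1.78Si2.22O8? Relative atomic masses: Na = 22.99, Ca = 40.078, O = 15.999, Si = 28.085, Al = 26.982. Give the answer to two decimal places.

Formula mass = 0.22×22.99 + 0.78×40.078 + 1.78×26.982 + 2.22×28.085 + 8×15.999 = 274.687 g/mol, of which 62.349 g is Si.
So Si makes up 62.349/274.687 = 0.2270 of the mass, i.e. 22.70%.

22.70 mass %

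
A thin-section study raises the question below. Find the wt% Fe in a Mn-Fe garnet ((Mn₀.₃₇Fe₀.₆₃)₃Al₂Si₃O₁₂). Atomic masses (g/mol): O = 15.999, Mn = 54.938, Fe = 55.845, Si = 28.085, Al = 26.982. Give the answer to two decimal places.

Formula mass = 1.11*54.938 + 1.89*55.845 + 2*26.982 + 3*28.085 + 12*15.999 = 496.735 g/mol, of which 105.547 g is Fe.
So Fe makes up 105.547/496.735 = 0.2125 of the mass, i.e. 21.25%.

21.25 mass %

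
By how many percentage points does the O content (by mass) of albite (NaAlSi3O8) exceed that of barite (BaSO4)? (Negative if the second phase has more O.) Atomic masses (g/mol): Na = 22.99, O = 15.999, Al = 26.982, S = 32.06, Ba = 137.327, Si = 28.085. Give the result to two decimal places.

O in NaAlSi3O8: molar mass 262.219 g/mol; 8×15.999 = 127.992 g → 48.81 wt%.
O in BaSO4: molar mass 233.383 g/mol; 4×15.999 = 63.996 g → 27.42 wt%.
Difference = 48.81 − 27.42 = 21.39 percentage points.

21.39 percentage points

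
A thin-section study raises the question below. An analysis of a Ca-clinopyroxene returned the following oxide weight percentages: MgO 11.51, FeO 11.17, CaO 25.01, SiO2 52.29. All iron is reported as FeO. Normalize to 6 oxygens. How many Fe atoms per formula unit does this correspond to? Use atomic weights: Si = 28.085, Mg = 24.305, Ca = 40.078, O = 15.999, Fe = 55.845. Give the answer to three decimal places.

0.355 Fe apfu

MgO: 11.51/40.304 = 0.28558 mol → 0.28558 mol Mg, 0.28558 mol O.
FeO: 11.17/71.844 = 0.15548 mol → 0.15548 mol Fe, 0.15548 mol O.
CaO: 25.01/56.077 = 0.44599 mol → 0.44599 mol Ca, 0.44599 mol O.
SiO2: 52.29/60.083 = 0.87030 mol → 0.87030 mol Si, 1.74060 mol O.
Total oxygen = 2.62765 mol. Normalization factor = 6/2.62765 = 2.28341.
Fe per 6 O = 0.15548 × 2.28341 = 0.355.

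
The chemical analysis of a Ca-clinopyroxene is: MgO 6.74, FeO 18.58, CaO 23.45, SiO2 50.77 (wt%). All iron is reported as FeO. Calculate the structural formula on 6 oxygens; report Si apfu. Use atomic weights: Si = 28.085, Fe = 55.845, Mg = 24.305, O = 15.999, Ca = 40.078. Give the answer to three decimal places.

2.001 Si apfu

MgO (M=40.304): mol = 0.16723; Mg = 0.16723, O = 0.16723.
FeO (M=71.844): mol = 0.25862; Fe = 0.25862, O = 0.25862.
CaO (M=56.077): mol = 0.41818; Ca = 0.41818, O = 0.41818.
SiO2 (M=60.083): mol = 0.84500; Si = 0.84500, O = 1.69000.
ΣO = 2.53403; factor = 6/ΣO = 2.36777.
Si apfu = 0.84500 × 2.36777 = 2.001.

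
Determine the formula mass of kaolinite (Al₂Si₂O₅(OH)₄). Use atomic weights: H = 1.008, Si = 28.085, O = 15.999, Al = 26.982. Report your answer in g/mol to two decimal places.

258.16 g/mol

M = 2·26.982 + 2·28.085 + 9·15.999 + 4·1.008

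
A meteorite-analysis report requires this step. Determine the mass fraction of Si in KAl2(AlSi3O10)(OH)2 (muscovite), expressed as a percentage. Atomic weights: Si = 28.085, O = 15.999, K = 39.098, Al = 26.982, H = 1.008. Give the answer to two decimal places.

Formula mass = 1·39.098 + 3·26.982 + 3·28.085 + 12·15.999 + 2·1.008 = 398.303 g/mol, of which 84.255 g is Si.
So Si makes up 84.255/398.303 = 0.2115 of the mass, i.e. 21.15%.

21.15 mass %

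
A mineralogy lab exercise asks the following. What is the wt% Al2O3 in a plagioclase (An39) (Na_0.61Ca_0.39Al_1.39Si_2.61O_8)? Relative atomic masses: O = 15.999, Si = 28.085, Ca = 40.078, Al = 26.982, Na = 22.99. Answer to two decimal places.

M(Na_0.61Ca_0.39Al_1.39Si_2.61O_8) = 268.453 g/mol; M(Al2O3) = 101.961 g/mol.
Moles Al2O3 per formula unit = 1.39 Al ÷ 2 = 0.6950.
Al2O3 fraction = (0.6950 × 101.961) / 268.453 = 70.863/268.453 = 0.2640.

26.40 wt%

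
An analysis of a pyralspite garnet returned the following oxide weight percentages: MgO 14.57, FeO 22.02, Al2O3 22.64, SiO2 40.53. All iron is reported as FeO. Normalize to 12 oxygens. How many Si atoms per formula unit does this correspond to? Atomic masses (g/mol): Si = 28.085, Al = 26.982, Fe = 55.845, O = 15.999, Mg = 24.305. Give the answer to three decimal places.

3.017 Si apfu

MgO: 14.57/40.304 = 0.36150 mol → 0.36150 mol Mg, 0.36150 mol O.
FeO: 22.02/71.844 = 0.30650 mol → 0.30650 mol Fe, 0.30650 mol O.
Al2O3: 22.64/101.961 = 0.22205 mol → 0.44410 mol Al, 0.66615 mol O.
SiO2: 40.53/60.083 = 0.67457 mol → 0.67457 mol Si, 1.34914 mol O.
Total oxygen = 2.68329 mol. Normalization factor = 12/2.68329 = 4.47212.
Si per 12 O = 0.67457 × 4.47212 = 3.017.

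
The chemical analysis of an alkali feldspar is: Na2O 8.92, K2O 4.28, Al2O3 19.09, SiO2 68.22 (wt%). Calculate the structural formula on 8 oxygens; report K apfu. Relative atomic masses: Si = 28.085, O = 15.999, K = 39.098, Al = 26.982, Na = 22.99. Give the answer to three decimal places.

Na2O (M=61.979): mol = 0.14392; Na = 0.28784, O = 0.14392.
K2O (M=94.195): mol = 0.04544; K = 0.09088, O = 0.04544.
Al2O3 (M=101.961): mol = 0.18723; Al = 0.37446, O = 0.56169.
SiO2 (M=60.083): mol = 1.13543; Si = 1.13543, O = 2.27086.
ΣO = 3.02191; factor = 8/ΣO = 2.64733.
K apfu = 0.09088 × 2.64733 = 0.241.

0.241 K apfu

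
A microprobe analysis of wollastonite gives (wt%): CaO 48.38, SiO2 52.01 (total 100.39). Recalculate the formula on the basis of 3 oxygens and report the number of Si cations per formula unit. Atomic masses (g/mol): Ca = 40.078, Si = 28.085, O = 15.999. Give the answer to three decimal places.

CaO (M=56.077): mol = 0.86274; Ca = 0.86274, O = 0.86274.
SiO2 (M=60.083): mol = 0.86564; Si = 0.86564, O = 1.73128.
ΣO = 2.59402; factor = 3/ΣO = 1.15651.
Si apfu = 0.86564 × 1.15651 = 1.001.

1.001 Si apfu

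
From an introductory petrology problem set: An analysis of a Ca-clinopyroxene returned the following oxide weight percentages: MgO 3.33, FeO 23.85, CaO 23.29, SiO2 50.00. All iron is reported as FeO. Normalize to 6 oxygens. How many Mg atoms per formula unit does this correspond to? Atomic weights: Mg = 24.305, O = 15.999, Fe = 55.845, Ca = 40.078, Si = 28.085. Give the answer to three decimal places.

0.199 Mg apfu

MgO (M=40.304): mol = 0.08262; Mg = 0.08262, O = 0.08262.
FeO (M=71.844): mol = 0.33197; Fe = 0.33197, O = 0.33197.
CaO (M=56.077): mol = 0.41532; Ca = 0.41532, O = 0.41532.
SiO2 (M=60.083): mol = 0.83218; Si = 0.83218, O = 1.66436.
ΣO = 2.49427; factor = 6/ΣO = 2.40551.
Mg apfu = 0.08262 × 2.40551 = 0.199.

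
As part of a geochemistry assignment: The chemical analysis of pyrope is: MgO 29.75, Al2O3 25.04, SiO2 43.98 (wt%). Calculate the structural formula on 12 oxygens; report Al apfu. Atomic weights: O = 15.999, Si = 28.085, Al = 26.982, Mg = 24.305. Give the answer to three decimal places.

2.006 Al apfu

29.75 wt% MgO ÷ 40.304 g/mol = 0.73814 mol, giving 0.73814 Mg and 0.73814 O.
25.04 wt% Al2O3 ÷ 101.961 g/mol = 0.24558 mol, giving 0.49116 Al and 0.73674 O.
43.98 wt% SiO2 ÷ 60.083 g/mol = 0.73199 mol, giving 0.73199 Si and 1.46398 O.
Oxygen sums to 2.93886; scaling by 12/2.93886 = 4.08322 puts the formula on 12 O.
Al: 0.49116 × 4.08322 = 2.006 atoms per formula unit.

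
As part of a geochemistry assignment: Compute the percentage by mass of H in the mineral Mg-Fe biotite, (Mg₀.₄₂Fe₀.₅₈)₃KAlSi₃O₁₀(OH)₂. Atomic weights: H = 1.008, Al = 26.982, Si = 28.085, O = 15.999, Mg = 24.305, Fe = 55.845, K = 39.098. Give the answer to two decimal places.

Formula mass = 1.26*24.305 + 1.74*55.845 + 1*39.098 + 1*26.982 + 3*28.085 + 12*15.999 + 2*1.008 = 472.134 g/mol, of which 2.016 g is H.
So H makes up 2.016/472.134 = 0.0043 of the mass, i.e. 0.43%.

0.43 wt%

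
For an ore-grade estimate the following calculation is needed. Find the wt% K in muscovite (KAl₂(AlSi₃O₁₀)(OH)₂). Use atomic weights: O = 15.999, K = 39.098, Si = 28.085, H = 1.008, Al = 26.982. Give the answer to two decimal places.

9.82 weight percent

Molar mass of KAl₂(AlSi₃O₁₀)(OH)₂: 1×39.098 + 3×26.982 + 3×28.085 + 12×15.999 + 2×1.008 = 398.303 g/mol.
Mass of K per formula unit: 1 × 39.098 = 39.098 g.
Weight fraction K = 39.098 / 398.303 = 0.0982.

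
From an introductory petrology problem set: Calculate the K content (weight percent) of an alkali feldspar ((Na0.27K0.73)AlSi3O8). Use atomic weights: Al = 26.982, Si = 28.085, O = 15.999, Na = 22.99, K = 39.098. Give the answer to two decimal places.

Molar mass of (Na0.27K0.73)AlSi3O8: 0.27*22.99 + 0.73*39.098 + 1*26.982 + 3*28.085 + 8*15.999 = 273.978 g/mol.
Mass of K per formula unit: 0.73 × 39.098 = 28.542 g.
Weight fraction K = 28.542 / 273.978 = 0.1042.

10.42 weight percent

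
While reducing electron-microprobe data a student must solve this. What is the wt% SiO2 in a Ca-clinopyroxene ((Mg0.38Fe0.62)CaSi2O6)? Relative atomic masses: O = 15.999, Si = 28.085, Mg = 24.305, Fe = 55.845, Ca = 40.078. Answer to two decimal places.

50.90 wt%

Formula mass = 236.102 g/mol.
2 Si → 2.0000 mol SiO2 per formula unit; M(SiO2) = 60.083, so SiO2 mass = 120.166 g.
120.166/236.102 × 100 = 50.90 wt%.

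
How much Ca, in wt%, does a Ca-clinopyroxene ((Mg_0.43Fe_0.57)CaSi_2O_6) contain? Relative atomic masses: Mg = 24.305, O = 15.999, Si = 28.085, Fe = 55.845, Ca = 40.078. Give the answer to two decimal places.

Molar mass of (Mg_0.43Fe_0.57)CaSi_2O_6: 0.43·24.305 + 0.57·55.845 + 1·40.078 + 2·28.085 + 6·15.999 = 234.525 g/mol.
Mass of Ca per formula unit: 1 × 40.078 = 40.078 g.
Weight fraction Ca = 40.078 / 234.525 = 0.1709.

17.09 wt%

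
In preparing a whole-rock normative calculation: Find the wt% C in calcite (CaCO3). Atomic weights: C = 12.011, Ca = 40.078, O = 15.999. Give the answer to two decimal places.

12.00 mass %

Formula mass = 1*40.078 + 1*12.011 + 3*15.999 = 100.086 g/mol, of which 12.011 g is C.
So C makes up 12.011/100.086 = 0.1200 of the mass, i.e. 12.00%.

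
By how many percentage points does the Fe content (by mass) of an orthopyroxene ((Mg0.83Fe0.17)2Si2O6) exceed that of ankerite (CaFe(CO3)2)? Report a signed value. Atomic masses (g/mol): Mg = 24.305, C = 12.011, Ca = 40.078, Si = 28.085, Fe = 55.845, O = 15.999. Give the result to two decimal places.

M((Mg0.83Fe0.17)2Si2O6) = 211.498 g/mol, so wt% Fe = 18.987/211.498 × 100 = 8.98%.
M(CaFe(CO3)2) = 215.939 g/mol, so wt% Fe = 55.845/215.939 × 100 = 25.86%.
8.98 − 25.86 = -16.88 pp.

-16.88 percentage points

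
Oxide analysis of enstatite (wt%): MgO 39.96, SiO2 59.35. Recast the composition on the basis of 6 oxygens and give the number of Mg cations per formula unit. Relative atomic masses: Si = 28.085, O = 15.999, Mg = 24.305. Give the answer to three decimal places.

MgO (M=40.304): mol = 0.99146; Mg = 0.99146, O = 0.99146.
SiO2 (M=60.083): mol = 0.98780; Si = 0.98780, O = 1.97560.
ΣO = 2.96706; factor = 6/ΣO = 2.02220.
Mg apfu = 0.99146 × 2.02220 = 2.005.

2.005 Mg apfu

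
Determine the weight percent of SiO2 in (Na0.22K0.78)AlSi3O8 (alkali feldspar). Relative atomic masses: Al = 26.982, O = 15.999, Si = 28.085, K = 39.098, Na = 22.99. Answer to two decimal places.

Formula mass = 274.783 g/mol.
3 Si → 3.0000 mol SiO2 per formula unit; M(SiO2) = 60.083, so SiO2 mass = 180.249 g.
180.249/274.783 × 100 = 65.60 wt%.

65.60 wt%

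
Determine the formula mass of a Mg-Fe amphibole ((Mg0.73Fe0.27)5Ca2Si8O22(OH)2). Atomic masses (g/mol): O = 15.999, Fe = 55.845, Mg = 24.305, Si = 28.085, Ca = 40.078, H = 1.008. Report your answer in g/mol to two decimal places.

854.93 g/mol

M = 3.65×24.305 + 1.35×55.845 + 2×40.078 + 8×28.085 + 24×15.999 + 2×1.008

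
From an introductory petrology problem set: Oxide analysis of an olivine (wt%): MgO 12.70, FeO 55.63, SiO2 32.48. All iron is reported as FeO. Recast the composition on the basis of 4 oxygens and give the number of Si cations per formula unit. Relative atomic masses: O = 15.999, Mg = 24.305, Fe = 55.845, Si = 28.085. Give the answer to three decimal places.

0.996 Si apfu

12.70 wt% MgO ÷ 40.304 g/mol = 0.31511 mol, giving 0.31511 Mg and 0.31511 O.
55.63 wt% FeO ÷ 71.844 g/mol = 0.77432 mol, giving 0.77432 Fe and 0.77432 O.
32.48 wt% SiO2 ÷ 60.083 g/mol = 0.54059 mol, giving 0.54059 Si and 1.08118 O.
Oxygen sums to 2.17061; scaling by 4/2.17061 = 1.84280 puts the formula on 4 O.
Si: 0.54059 × 1.84280 = 0.996 atoms per formula unit.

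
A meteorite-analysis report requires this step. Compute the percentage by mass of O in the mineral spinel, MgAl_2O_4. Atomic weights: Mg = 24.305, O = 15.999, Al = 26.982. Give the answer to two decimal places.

44.98 wt%

M(MgAl_2O_4) = 142.265 g/mol.
O contributes 4 × 15.999 = 63.996 g per mole.
63.996/142.265 = 0.4498 → 44.98%.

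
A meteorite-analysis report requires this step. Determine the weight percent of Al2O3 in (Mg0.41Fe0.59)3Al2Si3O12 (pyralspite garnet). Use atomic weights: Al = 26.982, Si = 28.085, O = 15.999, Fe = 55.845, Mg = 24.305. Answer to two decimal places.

Molar mass of (Mg0.41Fe0.59)3Al2Si3O12 = 1.23×24.305 + 1.77×55.845 + 2×26.982 + 3×28.085 + 12×15.999 = 458.948 g/mol.
Each formula unit contains 2 Al, equivalent to 2/2 = 1.0000 mol Al2O3.
M(Al2O3) = 2×26.982 + 3×15.999 = 101.961 g/mol.
Mass of Al2O3 per formula unit = 1.0000 × 101.961 = 101.961 g.
Al2O3 wt% = 101.961 / 458.948 × 100 = 22.22%.

22.22 wt%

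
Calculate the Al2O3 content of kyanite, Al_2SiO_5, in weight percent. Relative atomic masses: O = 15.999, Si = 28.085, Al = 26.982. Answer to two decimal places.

M(Al_2SiO_5) = 162.044 g/mol; M(Al2O3) = 101.961 g/mol.
Moles Al2O3 per formula unit = 2 Al ÷ 2 = 1.0000.
Al2O3 fraction = (1.0000 × 101.961) / 162.044 = 101.961/162.044 = 0.6292.

62.92 wt%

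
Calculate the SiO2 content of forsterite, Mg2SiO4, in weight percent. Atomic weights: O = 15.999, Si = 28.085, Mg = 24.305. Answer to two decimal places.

Molar mass of Mg2SiO4 = 2×24.305 + 1×28.085 + 4×15.999 = 140.691 g/mol.
Each formula unit contains 1 Si, equivalent to 1/1 = 1.0000 mol SiO2.
M(SiO2) = 1×28.085 + 2×15.999 = 60.083 g/mol.
Mass of SiO2 per formula unit = 1.0000 × 60.083 = 60.083 g.
SiO2 wt% = 60.083 / 140.691 × 100 = 42.71%.

42.71 wt%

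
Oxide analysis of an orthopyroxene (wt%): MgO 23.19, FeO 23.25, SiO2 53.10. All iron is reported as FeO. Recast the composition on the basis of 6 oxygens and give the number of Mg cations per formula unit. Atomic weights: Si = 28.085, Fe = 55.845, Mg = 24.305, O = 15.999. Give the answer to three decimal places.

23.19 wt% MgO ÷ 40.304 g/mol = 0.57538 mol, giving 0.57538 Mg and 0.57538 O.
23.25 wt% FeO ÷ 71.844 g/mol = 0.32362 mol, giving 0.32362 Fe and 0.32362 O.
53.10 wt% SiO2 ÷ 60.083 g/mol = 0.88378 mol, giving 0.88378 Si and 1.76756 O.
Oxygen sums to 2.66656; scaling by 6/2.66656 = 2.25009 puts the formula on 6 O.
Mg: 0.57538 × 2.25009 = 1.295 atoms per formula unit.

1.295 Mg apfu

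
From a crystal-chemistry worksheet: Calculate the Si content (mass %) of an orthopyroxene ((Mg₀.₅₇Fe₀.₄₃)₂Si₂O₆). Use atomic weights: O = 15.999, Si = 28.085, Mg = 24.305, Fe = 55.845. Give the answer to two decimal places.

24.65 mass %

M((Mg₀.₅₇Fe₀.₄₃)₂Si₂O₆) = 227.898 g/mol.
Si contributes 2 × 28.085 = 56.170 g per mole.
56.170/227.898 = 0.2465 → 24.65%.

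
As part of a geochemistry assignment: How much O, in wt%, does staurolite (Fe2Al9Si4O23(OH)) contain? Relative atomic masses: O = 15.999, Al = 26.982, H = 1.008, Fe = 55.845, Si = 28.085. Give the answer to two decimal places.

Molar mass of Fe2Al9Si4O23(OH): 2×55.845 + 9×26.982 + 4×28.085 + 24×15.999 + 1×1.008 = 851.852 g/mol.
Mass of O per formula unit: 24 × 15.999 = 383.976 g.
Weight fraction O = 383.976 / 851.852 = 0.4508.

45.08 wt%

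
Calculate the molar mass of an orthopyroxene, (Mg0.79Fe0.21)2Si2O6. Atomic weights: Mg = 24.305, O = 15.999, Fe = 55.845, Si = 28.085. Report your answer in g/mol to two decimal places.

214.02 g/mol

M = 1.58×24.305 + 0.42×55.845 + 2×28.085 + 6×15.999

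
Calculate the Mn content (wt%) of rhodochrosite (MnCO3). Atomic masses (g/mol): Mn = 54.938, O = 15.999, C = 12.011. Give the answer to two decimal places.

M(MnCO3) = 114.946 g/mol.
Mn contributes 1 × 54.938 = 54.938 g per mole.
54.938/114.946 = 0.4779 → 47.79%.

47.79 wt%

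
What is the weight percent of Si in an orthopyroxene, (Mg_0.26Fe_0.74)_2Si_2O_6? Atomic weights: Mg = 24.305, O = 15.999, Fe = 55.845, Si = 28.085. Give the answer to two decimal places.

Molar mass of (Mg_0.26Fe_0.74)_2Si_2O_6: 0.52*24.305 + 1.48*55.845 + 2*28.085 + 6*15.999 = 247.453 g/mol.
Mass of Si per formula unit: 2 × 28.085 = 56.170 g.
Weight fraction Si = 56.170 / 247.453 = 0.2270.

22.70 mass %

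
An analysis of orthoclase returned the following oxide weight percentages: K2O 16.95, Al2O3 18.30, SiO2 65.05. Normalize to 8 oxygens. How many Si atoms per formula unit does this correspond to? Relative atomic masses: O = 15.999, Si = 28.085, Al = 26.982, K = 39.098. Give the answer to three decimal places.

3.004 Si apfu

K2O: 16.95/94.195 = 0.17995 mol → 0.35990 mol K, 0.17995 mol O.
Al2O3: 18.30/101.961 = 0.17948 mol → 0.35896 mol Al, 0.53844 mol O.
SiO2: 65.05/60.083 = 1.08267 mol → 1.08267 mol Si, 2.16534 mol O.
Total oxygen = 2.88373 mol. Normalization factor = 8/2.88373 = 2.77418.
Si per 8 O = 1.08267 × 2.77418 = 3.004.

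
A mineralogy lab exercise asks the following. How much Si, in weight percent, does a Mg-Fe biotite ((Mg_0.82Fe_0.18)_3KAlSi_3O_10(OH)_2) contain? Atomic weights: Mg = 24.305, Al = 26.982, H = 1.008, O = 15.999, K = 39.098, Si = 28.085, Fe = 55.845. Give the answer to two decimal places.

Formula mass = 2.46·24.305 + 0.54·55.845 + 1·39.098 + 1·26.982 + 3·28.085 + 12·15.999 + 2·1.008 = 434.286 g/mol, of which 84.255 g is Si.
So Si makes up 84.255/434.286 = 0.1940 of the mass, i.e. 19.40%.

19.40 weight percent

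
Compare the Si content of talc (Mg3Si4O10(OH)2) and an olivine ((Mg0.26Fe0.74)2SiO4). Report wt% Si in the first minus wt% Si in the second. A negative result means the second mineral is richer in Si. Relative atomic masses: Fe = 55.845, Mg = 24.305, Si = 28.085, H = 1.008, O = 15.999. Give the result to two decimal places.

14.63 percentage points

First mineral: 112.340 g Si in 379.259 g formula = 29.62 wt% Si.
Second mineral: 28.085 g Si in 187.370 g formula = 14.99 wt% Si.
29.62% − 14.99% gives a difference of 14.63 percentage points.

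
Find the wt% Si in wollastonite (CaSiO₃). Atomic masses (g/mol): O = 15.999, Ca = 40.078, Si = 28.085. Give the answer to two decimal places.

M(CaSiO₃) = 116.160 g/mol.
Si contributes 1 × 28.085 = 28.085 g per mole.
28.085/116.160 = 0.2418 → 24.18%.

24.18 weight percent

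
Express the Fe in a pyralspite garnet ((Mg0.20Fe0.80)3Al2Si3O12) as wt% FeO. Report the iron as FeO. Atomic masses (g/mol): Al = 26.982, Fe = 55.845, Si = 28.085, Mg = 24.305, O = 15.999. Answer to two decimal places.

M((Mg0.20Fe0.80)3Al2Si3O12) = 478.818 g/mol; M(FeO) = 71.844 g/mol.
Moles FeO per formula unit = 2.40 Fe ÷ 1 = 2.4000.
FeO fraction = (2.4000 × 71.844) / 478.818 = 172.426/478.818 = 0.3601.

36.01 wt%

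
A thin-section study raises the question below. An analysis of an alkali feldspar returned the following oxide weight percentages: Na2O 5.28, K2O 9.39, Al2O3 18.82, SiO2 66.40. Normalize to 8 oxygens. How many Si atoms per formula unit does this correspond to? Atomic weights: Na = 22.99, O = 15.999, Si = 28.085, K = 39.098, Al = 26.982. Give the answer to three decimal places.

Na2O (M=61.979): mol = 0.08519; Na = 0.17038, O = 0.08519.
K2O (M=94.195): mol = 0.09969; K = 0.19938, O = 0.09969.
Al2O3 (M=101.961): mol = 0.18458; Al = 0.36916, O = 0.55374.
SiO2 (M=60.083): mol = 1.10514; Si = 1.10514, O = 2.21028.
ΣO = 2.94890; factor = 8/ΣO = 2.71288.
Si apfu = 1.10514 × 2.71288 = 2.998.

2.998 Si apfu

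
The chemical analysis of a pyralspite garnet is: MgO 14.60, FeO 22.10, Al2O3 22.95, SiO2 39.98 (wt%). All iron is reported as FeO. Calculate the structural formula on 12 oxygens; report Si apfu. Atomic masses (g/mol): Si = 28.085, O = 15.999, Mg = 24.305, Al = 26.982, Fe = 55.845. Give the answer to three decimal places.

14.60 wt% MgO ÷ 40.304 g/mol = 0.36225 mol, giving 0.36225 Mg and 0.36225 O.
22.10 wt% FeO ÷ 71.844 g/mol = 0.30761 mol, giving 0.30761 Fe and 0.30761 O.
22.95 wt% Al2O3 ÷ 101.961 g/mol = 0.22509 mol, giving 0.45018 Al and 0.67527 O.
39.98 wt% SiO2 ÷ 60.083 g/mol = 0.66541 mol, giving 0.66541 Si and 1.33082 O.
Oxygen sums to 2.67595; scaling by 12/2.67595 = 4.48439 puts the formula on 12 O.
Si: 0.66541 × 4.48439 = 2.984 atoms per formula unit.

2.984 Si apfu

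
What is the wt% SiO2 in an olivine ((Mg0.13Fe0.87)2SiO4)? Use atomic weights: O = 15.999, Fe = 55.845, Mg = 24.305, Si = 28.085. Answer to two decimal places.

M((Mg0.13Fe0.87)2SiO4) = 195.571 g/mol; M(SiO2) = 60.083 g/mol.
Moles SiO2 per formula unit = 1 Si ÷ 1 = 1.0000.
SiO2 fraction = (1.0000 × 60.083) / 195.571 = 60.083/195.571 = 0.3072.

30.72 wt%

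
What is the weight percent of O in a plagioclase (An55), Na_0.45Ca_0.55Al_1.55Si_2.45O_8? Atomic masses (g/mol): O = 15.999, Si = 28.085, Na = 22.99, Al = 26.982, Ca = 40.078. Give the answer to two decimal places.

47.23 wt%

Molar mass of Na_0.45Ca_0.55Al_1.55Si_2.45O_8: 0.45·22.99 + 0.55·40.078 + 1.55·26.982 + 2.45·28.085 + 8·15.999 = 271.011 g/mol.
Mass of O per formula unit: 8 × 15.999 = 127.992 g.
Weight fraction O = 127.992 / 271.011 = 0.4723.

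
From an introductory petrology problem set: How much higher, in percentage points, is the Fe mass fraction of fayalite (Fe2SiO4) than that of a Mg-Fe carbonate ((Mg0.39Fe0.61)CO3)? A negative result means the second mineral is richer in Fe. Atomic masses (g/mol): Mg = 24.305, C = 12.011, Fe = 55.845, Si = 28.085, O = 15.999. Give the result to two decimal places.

Fe in Fe2SiO4: molar mass 203.771 g/mol; 2×55.845 = 111.690 g → 54.81 wt%.
Fe in (Mg0.39Fe0.61)CO3: molar mass 103.552 g/mol; 0.61×55.845 = 34.065 g → 32.90 wt%.
Difference = 54.81 − 32.90 = 21.91 percentage points.

21.91 percentage points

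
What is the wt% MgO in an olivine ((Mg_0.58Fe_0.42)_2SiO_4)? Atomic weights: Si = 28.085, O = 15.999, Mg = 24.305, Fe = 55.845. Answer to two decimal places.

Molar mass of (Mg_0.58Fe_0.42)_2SiO_4 = 1.16·24.305 + 0.84·55.845 + 1·28.085 + 4·15.999 = 167.185 g/mol.
Each formula unit contains 1.16 Mg, equivalent to 1.16/1 = 1.1600 mol MgO.
M(MgO) = 1×24.305 + 1×15.999 = 40.304 g/mol.
Mass of MgO per formula unit = 1.1600 × 40.304 = 46.753 g.
MgO wt% = 46.753 / 167.185 × 100 = 27.96%.

27.96 wt%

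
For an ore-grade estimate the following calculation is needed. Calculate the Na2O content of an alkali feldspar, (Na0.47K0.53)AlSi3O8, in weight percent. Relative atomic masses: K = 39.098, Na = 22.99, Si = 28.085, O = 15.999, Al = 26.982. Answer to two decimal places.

5.38 wt%

Formula mass = 270.756 g/mol.
0.47 Na → 0.2350 mol Na2O per formula unit; M(Na2O) = 61.979, so Na2O mass = 14.565 g.
14.565/270.756 × 100 = 5.38 wt%.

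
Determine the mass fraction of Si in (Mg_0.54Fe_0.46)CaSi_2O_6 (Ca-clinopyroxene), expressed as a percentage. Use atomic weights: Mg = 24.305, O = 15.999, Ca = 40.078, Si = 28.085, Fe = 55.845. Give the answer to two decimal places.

M((Mg_0.54Fe_0.46)CaSi_2O_6) = 231.055 g/mol.
Si contributes 2 × 28.085 = 56.170 g per mole.
56.170/231.055 = 0.2431 → 24.31%.

24.31 weight percent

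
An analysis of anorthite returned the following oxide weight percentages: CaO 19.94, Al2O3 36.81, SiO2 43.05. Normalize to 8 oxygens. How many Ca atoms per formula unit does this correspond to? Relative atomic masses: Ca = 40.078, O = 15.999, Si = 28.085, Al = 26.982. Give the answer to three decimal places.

0.991 Ca apfu

CaO: 19.94/56.077 = 0.35558 mol → 0.35558 mol Ca, 0.35558 mol O.
Al2O3: 36.81/101.961 = 0.36102 mol → 0.72204 mol Al, 1.08306 mol O.
SiO2: 43.05/60.083 = 0.71651 mol → 0.71651 mol Si, 1.43302 mol O.
Total oxygen = 2.87166 mol. Normalization factor = 8/2.87166 = 2.78585.
Ca per 8 O = 0.35558 × 2.78585 = 0.991.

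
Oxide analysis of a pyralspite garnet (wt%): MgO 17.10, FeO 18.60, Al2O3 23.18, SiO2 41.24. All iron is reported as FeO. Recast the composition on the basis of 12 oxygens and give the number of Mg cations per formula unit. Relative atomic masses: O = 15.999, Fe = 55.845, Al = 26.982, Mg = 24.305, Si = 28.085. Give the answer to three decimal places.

1.860 Mg apfu

MgO: 17.10/40.304 = 0.42428 mol → 0.42428 mol Mg, 0.42428 mol O.
FeO: 18.60/71.844 = 0.25889 mol → 0.25889 mol Fe, 0.25889 mol O.
Al2O3: 23.18/101.961 = 0.22734 mol → 0.45468 mol Al, 0.68202 mol O.
SiO2: 41.24/60.083 = 0.68638 mol → 0.68638 mol Si, 1.37276 mol O.
Total oxygen = 2.73795 mol. Normalization factor = 12/2.73795 = 4.38284.
Mg per 12 O = 0.42428 × 4.38284 = 1.860.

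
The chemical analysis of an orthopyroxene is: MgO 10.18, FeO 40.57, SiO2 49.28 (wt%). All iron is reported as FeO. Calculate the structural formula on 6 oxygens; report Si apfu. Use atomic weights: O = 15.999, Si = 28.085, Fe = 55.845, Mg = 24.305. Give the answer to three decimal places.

2.002 Si apfu

MgO: 10.18/40.304 = 0.25258 mol → 0.25258 mol Mg, 0.25258 mol O.
FeO: 40.57/71.844 = 0.56470 mol → 0.56470 mol Fe, 0.56470 mol O.
SiO2: 49.28/60.083 = 0.82020 mol → 0.82020 mol Si, 1.64040 mol O.
Total oxygen = 2.45768 mol. Normalization factor = 6/2.45768 = 2.44133.
Si per 6 O = 0.82020 × 2.44133 = 2.002.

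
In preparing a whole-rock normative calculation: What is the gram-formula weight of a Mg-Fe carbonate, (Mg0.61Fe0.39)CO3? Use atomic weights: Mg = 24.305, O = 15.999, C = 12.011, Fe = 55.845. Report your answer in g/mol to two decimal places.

The formula mass is the sum 0.61·24.305 + 0.39·55.845 + 1·12.011 + 3·15.999.

96.61 g/mol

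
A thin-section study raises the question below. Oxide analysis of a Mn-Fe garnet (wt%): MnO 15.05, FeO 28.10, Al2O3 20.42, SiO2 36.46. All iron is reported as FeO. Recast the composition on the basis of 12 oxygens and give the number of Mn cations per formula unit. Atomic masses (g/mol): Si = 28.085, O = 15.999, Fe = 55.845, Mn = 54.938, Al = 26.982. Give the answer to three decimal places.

1.053 Mn apfu

15.05 wt% MnO ÷ 70.937 g/mol = 0.21216 mol, giving 0.21216 Mn and 0.21216 O.
28.10 wt% FeO ÷ 71.844 g/mol = 0.39113 mol, giving 0.39113 Fe and 0.39113 O.
20.42 wt% Al2O3 ÷ 101.961 g/mol = 0.20027 mol, giving 0.40054 Al and 0.60081 O.
36.46 wt% SiO2 ÷ 60.083 g/mol = 0.60683 mol, giving 0.60683 Si and 1.21366 O.
Oxygen sums to 2.41776; scaling by 12/2.41776 = 4.96327 puts the formula on 12 O.
Mn: 0.21216 × 4.96327 = 1.053 atoms per formula unit.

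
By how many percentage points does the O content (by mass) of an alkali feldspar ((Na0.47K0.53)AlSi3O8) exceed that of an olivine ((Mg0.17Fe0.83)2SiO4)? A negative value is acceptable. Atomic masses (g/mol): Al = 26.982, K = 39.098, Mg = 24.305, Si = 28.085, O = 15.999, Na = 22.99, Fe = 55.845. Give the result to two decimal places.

M((Na0.47K0.53)AlSi3O8) = 270.756 g/mol, so wt% O = 127.992/270.756 × 100 = 47.27%.
M((Mg0.17Fe0.83)2SiO4) = 193.047 g/mol, so wt% O = 63.996/193.047 × 100 = 33.15%.
47.27 − 33.15 = 14.12 pp.

14.12 percentage points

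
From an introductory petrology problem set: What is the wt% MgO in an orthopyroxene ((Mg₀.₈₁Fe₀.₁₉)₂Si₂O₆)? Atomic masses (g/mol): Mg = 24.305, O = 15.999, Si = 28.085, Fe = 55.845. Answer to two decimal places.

Molar mass of (Mg₀.₈₁Fe₀.₁₉)₂Si₂O₆ = 1.62*24.305 + 0.38*55.845 + 2*28.085 + 6*15.999 = 212.759 g/mol.
Each formula unit contains 1.62 Mg, equivalent to 1.62/1 = 1.6200 mol MgO.
M(MgO) = 1×24.305 + 1×15.999 = 40.304 g/mol.
Mass of MgO per formula unit = 1.6200 × 40.304 = 65.292 g.
MgO wt% = 65.292 / 212.759 × 100 = 30.69%.

30.69 wt%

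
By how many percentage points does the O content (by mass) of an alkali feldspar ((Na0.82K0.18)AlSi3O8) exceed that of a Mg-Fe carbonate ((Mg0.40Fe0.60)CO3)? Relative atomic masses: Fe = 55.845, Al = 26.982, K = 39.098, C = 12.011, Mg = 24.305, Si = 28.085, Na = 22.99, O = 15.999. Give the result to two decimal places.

1.79 percentage points

M((Na0.82K0.18)AlSi3O8) = 265.118 g/mol, so wt% O = 127.992/265.118 × 100 = 48.28%.
M((Mg0.40Fe0.60)CO3) = 103.237 g/mol, so wt% O = 47.997/103.237 × 100 = 46.49%.
48.28 − 46.49 = 1.79 pp.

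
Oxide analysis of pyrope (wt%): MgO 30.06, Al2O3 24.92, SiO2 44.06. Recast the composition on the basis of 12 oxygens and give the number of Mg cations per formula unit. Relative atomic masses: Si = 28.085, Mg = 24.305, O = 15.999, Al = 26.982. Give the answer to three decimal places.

3.038 Mg apfu

MgO: 30.06/40.304 = 0.74583 mol → 0.74583 mol Mg, 0.74583 mol O.
Al2O3: 24.92/101.961 = 0.24441 mol → 0.48882 mol Al, 0.73323 mol O.
SiO2: 44.06/60.083 = 0.73332 mol → 0.73332 mol Si, 1.46664 mol O.
Total oxygen = 2.94570 mol. Normalization factor = 12/2.94570 = 4.07373.
Mg per 12 O = 0.74583 × 4.07373 = 3.038.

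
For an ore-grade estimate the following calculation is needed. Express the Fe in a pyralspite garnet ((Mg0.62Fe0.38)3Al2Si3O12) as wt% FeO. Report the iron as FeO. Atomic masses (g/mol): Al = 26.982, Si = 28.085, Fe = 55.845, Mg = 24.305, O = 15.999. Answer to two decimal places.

Formula mass = 439.078 g/mol.
1.14 Fe → 1.1400 mol FeO per formula unit; M(FeO) = 71.844, so FeO mass = 81.902 g.
81.902/439.078 × 100 = 18.65 wt%.

18.65 wt%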